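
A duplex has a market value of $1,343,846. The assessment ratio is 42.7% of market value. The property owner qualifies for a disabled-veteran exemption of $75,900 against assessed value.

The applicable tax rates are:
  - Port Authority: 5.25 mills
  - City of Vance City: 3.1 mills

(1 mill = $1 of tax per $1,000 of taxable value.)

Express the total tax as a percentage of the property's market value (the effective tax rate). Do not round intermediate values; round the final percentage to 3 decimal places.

0.309%

Assessed value = $1,343,846 × 0.427 = $573,822.242
Taxable value = $573,822.242 − $75,900 = $497,922.242
Port Authority: $497,922.242 × 0.00525 = $2,614.0917705
City of Vance City: $497,922.242 × 0.0031 = $1,543.5589502
Total tax = $4,157.6507207
Effective rate = $4,157.6507207 ÷ $1,343,846 = 0.309% of market value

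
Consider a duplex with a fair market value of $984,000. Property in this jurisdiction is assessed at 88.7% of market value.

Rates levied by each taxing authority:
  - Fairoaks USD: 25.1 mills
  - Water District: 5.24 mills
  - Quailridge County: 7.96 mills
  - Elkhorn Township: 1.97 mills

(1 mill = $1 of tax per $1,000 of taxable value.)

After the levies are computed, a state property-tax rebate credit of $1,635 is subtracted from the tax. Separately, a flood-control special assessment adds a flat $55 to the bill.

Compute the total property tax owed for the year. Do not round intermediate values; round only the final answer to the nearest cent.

$33,567.98

Assessed value = $984,000 × 0.887 = $872,808
Fairoaks USD: $872,808 × 0.0251 = $21,907.4808
Water District: $872,808 × 0.00524 = $4,573.51392
Quailridge County: $872,808 × 0.00796 = $6,947.55168
Elkhorn Township: $872,808 × 0.00197 = $1,719.43176
Levies subtotal = $35,147.97816
After credit = $35,147.97816 − $1,635 = $33,512.97816
Total = $33,512.97816 + $55 = $33,567.97816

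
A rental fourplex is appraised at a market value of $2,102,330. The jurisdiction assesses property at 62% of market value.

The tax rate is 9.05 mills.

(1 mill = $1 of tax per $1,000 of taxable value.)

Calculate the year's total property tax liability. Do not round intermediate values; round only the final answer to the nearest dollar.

Assessed value = $2,102,330 × 0.62 = $1,303,444.6
Tax = $1,303,444.6 × 0.00905 = $11,796.17363

$11,796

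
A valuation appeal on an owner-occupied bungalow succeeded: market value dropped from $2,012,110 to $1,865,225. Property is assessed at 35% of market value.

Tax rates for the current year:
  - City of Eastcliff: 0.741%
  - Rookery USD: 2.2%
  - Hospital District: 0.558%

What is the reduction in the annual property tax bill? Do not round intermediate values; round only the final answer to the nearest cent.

Old assessed value = $2,012,110 × 0.35 = $704,238.5
New assessed value = $1,865,225 × 0.35 = $652,828.75
Combined rate = 0.00741 + 0.022 + 0.00558 = 0.03499
Old tax = $704,238.5 × 0.03499 = $24,641.305115
New tax = $652,828.75 × 0.03499 = $22,842.4779625
Reduction = $24,641.305115 − $22,842.4779625 = $1,798.8271525

$1,798.83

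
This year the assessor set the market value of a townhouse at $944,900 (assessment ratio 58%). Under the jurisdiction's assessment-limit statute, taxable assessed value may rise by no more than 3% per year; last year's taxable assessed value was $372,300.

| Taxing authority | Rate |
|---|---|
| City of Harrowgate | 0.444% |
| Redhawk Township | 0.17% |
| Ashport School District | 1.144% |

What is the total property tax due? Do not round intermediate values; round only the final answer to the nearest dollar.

Uncapped assessed value = $944,900 × 0.58 = $548,042
Cap limit = $372,300 × 1.03 = $383,469
Taxable assessed value = min($548,042, $383,469) = $383,469 (cap binds)
City of Harrowgate: $383,469 × 0.00444 = $1,702.60236
Redhawk Township: $383,469 × 0.0017 = $651.8973
Ashport School District: $383,469 × 0.01144 = $4,386.88536
Total = $6,741.38502

$6,741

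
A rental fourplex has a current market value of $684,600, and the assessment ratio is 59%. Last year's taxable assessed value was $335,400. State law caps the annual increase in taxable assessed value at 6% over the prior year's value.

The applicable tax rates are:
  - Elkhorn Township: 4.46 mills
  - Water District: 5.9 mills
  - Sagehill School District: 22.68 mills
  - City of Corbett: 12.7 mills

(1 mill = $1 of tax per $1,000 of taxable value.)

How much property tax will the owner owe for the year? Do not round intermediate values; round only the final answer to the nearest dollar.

Uncapped assessed value = $684,600 × 0.59 = $403,914
Cap limit = $335,400 × 1.06 = $355,524
Taxable assessed value = min($403,914, $355,524) = $355,524 (cap binds)
Elkhorn Township: $355,524 × 0.00446 = $1,585.63704
Water District: $355,524 × 0.0059 = $2,097.5916
Sagehill School District: $355,524 × 0.02268 = $8,063.28432
City of Corbett: $355,524 × 0.0127 = $4,515.1548
Total = $16,261.66776

$16,262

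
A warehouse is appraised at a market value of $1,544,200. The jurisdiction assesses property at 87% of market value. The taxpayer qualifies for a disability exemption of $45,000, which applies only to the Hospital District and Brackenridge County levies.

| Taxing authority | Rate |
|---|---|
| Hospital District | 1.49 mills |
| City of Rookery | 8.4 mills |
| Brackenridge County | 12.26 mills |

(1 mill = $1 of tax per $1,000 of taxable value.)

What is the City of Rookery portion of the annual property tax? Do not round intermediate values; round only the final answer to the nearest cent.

$11,285.01

Assessed value = $1,544,200 × 0.87 = $1,343,454
City of Rookery taxable value = $1,343,454 (exemption does not apply)
City of Rookery levy = $1,343,454 × 0.0084 = $11,285.0136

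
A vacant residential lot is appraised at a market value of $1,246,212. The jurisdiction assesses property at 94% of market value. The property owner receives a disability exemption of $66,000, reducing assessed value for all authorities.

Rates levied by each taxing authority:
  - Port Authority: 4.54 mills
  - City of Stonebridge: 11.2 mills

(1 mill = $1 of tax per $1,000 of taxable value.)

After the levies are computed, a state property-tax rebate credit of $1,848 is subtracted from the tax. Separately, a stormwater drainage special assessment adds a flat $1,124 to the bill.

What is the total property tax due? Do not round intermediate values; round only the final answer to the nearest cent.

$16,675.61

Assessed value = $1,246,212 × 0.94 = $1,171,439.28
Taxable value = $1,171,439.28 − $66,000 = $1,105,439.28
Port Authority: $1,105,439.28 × 0.00454 = $5,018.6943312
City of Stonebridge: $1,105,439.28 × 0.0112 = $12,380.919936
Levies subtotal = $17,399.6142672
After credit = $17,399.6142672 − $1,848 = $15,551.6142672
Total = $15,551.6142672 + $1,124 = $16,675.6142672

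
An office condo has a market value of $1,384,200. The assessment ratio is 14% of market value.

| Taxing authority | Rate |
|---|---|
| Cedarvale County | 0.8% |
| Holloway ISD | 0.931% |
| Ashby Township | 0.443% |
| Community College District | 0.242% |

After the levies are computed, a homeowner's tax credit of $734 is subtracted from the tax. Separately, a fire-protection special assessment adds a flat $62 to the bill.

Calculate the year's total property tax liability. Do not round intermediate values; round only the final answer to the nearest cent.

Assessed value = $1,384,200 × 0.14 = $193,788
Cedarvale County: $193,788 × 0.008 = $1,550.304
Holloway ISD: $193,788 × 0.00931 = $1,804.16628
Ashby Township: $193,788 × 0.00443 = $858.48084
Community College District: $193,788 × 0.00242 = $468.96696
Levies subtotal = $4,681.91808
After credit = $4,681.91808 − $734 = $3,947.91808
Total = $3,947.91808 + $62 = $4,009.91808

$4,009.92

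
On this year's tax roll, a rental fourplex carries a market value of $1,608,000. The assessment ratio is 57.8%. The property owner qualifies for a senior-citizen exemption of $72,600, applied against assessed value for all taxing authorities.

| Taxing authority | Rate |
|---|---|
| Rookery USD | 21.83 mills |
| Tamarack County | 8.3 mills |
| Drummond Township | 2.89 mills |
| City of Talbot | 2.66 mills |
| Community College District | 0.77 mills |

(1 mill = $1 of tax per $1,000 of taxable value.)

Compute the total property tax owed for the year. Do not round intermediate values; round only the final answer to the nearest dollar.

Assessed value = $1,608,000 × 0.578 = $929,424
Taxable value = $929,424 − $72,600 = $856,824
Rookery USD: $856,824 × 0.02183 = $18,704.46792
Tamarack County: $856,824 × 0.0083 = $7,111.6392
Drummond Township: $856,824 × 0.00289 = $2,476.22136
City of Talbot: $856,824 × 0.00266 = $2,279.15184
Community College District: $856,824 × 0.00077 = $659.75448
Total = $18,704.46792 + $7,111.6392 + $2,476.22136 + $2,279.15184 + $659.75448 = $31,231.2348

$31,231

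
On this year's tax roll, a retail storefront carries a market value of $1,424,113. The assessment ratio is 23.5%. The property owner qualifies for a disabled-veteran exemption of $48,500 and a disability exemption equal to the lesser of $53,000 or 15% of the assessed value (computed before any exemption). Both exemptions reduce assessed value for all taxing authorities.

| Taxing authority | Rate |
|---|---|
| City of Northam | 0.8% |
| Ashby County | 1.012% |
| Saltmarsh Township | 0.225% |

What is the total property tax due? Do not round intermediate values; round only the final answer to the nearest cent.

Assessed value = $1,424,113 × 0.235 = $334,666.555
Disability exemption = min($53,000, 15% × $334,666.555) = min($53,000, $50,199.98325) = $50,199.98325 (percentage binds)
Taxable value = $334,666.555 − $48,500 − $50,199.98325 = $235,966.57175
City of Northam: $235,966.57175 × 0.008 = $1,887.732574
Ashby County: $235,966.57175 × 0.01012 = $2,387.98170611
Saltmarsh Township: $235,966.57175 × 0.00225 = $530.9247864375
Total = $4,806.6390665475

$4,806.64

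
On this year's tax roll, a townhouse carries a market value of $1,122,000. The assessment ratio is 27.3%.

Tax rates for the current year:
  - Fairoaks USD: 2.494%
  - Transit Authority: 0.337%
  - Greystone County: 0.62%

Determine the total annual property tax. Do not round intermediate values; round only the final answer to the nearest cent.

$10,570.62

Assessed value = $1,122,000 × 0.273 = $306,306
Fairoaks USD: $306,306 × 0.02494 = $7,639.27164
Transit Authority: $306,306 × 0.00337 = $1,032.25122
Greystone County: $306,306 × 0.0062 = $1,899.0972
Total = $7,639.27164 + $1,032.25122 + $1,899.0972 = $10,570.62006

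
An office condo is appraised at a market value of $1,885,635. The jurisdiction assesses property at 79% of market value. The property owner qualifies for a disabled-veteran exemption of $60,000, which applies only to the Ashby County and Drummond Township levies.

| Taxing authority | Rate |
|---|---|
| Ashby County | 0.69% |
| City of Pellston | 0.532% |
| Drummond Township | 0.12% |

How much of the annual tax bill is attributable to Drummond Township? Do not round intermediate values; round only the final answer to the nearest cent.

Assessed value = $1,885,635 × 0.79 = $1,489,651.65
Drummond Township taxable value = $1,489,651.65 − $60,000 = $1,429,651.65
Drummond Township levy = $1,429,651.65 × 0.0012 = $1,715.58198

$1,715.58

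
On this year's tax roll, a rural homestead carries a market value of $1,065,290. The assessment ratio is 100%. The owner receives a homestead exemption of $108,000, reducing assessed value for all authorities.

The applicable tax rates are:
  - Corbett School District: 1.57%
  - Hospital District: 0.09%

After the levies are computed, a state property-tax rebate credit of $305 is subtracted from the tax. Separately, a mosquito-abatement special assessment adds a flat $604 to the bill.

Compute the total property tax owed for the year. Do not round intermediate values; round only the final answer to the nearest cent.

Assessed value = $1,065,290 × 1 = $1,065,290
Taxable value = $1,065,290 − $108,000 = $957,290
Corbett School District: $957,290 × 0.0157 = $15,029.453
Hospital District: $957,290 × 0.0009 = $861.561
Levies subtotal = $15,891.014
After credit = $15,891.014 − $305 = $15,586.014
Total = $15,586.014 + $604 = $16,190.014

$16,190.01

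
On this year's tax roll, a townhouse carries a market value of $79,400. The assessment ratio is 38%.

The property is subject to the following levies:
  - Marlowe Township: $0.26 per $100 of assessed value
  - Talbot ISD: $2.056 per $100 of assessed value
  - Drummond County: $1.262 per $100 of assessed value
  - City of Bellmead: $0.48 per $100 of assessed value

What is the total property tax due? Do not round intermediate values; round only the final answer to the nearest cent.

$1,224.38

Assessed value = $79,400 × 0.38 = $30,172
Marlowe Township: $30,172 × 0.0026 = $78.4472
Talbot ISD: $30,172 × 0.02056 = $620.33632
Drummond County: $30,172 × 0.01262 = $380.77064
City of Bellmead: $30,172 × 0.0048 = $144.8256
Total = $78.4472 + $620.33632 + $380.77064 + $144.8256 = $1,224.37976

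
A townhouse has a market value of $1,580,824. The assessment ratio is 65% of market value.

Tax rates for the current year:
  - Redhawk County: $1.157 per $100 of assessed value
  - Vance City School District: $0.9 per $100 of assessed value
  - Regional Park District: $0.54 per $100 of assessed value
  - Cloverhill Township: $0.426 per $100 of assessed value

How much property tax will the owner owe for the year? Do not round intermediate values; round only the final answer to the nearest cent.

$31,062.40

Assessed value = $1,580,824 × 0.65 = $1,027,535.6
Redhawk County: $1,027,535.6 × 0.01157 = $11,888.586892
Vance City School District: $1,027,535.6 × 0.009 = $9,247.8204
Regional Park District: $1,027,535.6 × 0.0054 = $5,548.69224
Cloverhill Township: $1,027,535.6 × 0.00426 = $4,377.301656
Total = $11,888.586892 + $9,247.8204 + $5,548.69224 + $4,377.301656 = $31,062.401188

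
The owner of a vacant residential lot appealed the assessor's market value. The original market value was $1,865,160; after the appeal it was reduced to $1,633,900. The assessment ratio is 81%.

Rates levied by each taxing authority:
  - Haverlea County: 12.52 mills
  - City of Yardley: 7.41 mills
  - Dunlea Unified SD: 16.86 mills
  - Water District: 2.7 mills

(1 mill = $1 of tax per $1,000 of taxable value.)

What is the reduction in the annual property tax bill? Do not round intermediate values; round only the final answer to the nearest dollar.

$7,397

Old assessed value = $1,865,160 × 0.81 = $1,510,779.6
New assessed value = $1,633,900 × 0.81 = $1,323,459
Combined rate = 0.01252 + 0.00741 + 0.01686 + 0.0027 = 0.03949
Old tax = $1,510,779.6 × 0.03949 = $59,660.686404
New tax = $1,323,459 × 0.03949 = $52,263.39591
Reduction = $59,660.686404 − $52,263.39591 = $7,397.290494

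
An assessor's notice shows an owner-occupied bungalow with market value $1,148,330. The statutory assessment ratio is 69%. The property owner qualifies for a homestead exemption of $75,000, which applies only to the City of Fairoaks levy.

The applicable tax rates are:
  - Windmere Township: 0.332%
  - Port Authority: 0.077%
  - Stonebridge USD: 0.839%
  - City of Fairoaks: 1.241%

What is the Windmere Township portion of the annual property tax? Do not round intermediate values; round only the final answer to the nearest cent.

$2,630.59

Assessed value = $1,148,330 × 0.69 = $792,347.7
Windmere Township taxable value = $792,347.7 (exemption does not apply)
Windmere Township levy = $792,347.7 × 0.00332 = $2,630.594364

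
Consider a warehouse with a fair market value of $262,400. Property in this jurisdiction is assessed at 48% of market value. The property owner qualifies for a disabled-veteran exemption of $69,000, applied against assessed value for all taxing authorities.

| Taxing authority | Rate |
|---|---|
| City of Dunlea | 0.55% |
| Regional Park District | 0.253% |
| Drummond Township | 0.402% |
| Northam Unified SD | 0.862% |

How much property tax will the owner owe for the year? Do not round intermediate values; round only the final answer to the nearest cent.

$1,177.20

Assessed value = $262,400 × 0.48 = $125,952
Taxable value = $125,952 − $69,000 = $56,952
City of Dunlea: $56,952 × 0.0055 = $313.236
Regional Park District: $56,952 × 0.00253 = $144.08856
Drummond Township: $56,952 × 0.00402 = $228.94704
Northam Unified SD: $56,952 × 0.00862 = $490.92624
Total = $313.236 + $144.08856 + $228.94704 + $490.92624 = $1,177.19784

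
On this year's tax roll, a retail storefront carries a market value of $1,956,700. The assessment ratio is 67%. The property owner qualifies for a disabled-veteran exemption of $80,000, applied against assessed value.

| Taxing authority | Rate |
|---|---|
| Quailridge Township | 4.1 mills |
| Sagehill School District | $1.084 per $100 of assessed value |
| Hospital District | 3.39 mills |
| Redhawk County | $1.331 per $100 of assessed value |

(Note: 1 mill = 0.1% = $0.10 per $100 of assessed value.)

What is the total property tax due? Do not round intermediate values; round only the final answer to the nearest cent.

$38,948.49

Assessed value = $1,956,700 × 0.67 = $1,310,989
Taxable value = $1,310,989 − $80,000 = $1,230,989
Quailridge Township: $1,230,989 × 0.0041 = $5,047.0549
Sagehill School District: $1,230,989 × 0.01084 = $13,343.92076
Hospital District: $1,230,989 × 0.00339 = $4,173.05271
Redhawk County: $1,230,989 × 0.01331 = $16,384.46359
Total = $38,948.49196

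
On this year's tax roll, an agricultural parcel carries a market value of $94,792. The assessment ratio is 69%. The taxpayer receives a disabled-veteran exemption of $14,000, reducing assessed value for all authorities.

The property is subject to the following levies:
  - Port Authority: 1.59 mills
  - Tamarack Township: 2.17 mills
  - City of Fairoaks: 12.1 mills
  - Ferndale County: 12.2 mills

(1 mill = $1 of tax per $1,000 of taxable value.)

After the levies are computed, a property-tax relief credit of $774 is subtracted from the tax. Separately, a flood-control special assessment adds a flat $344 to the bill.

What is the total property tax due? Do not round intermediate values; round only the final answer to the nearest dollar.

Assessed value = $94,792 × 0.69 = $65,406.48
Taxable value = $65,406.48 − $14,000 = $51,406.48
Port Authority: $51,406.48 × 0.00159 = $81.7363032
Tamarack Township: $51,406.48 × 0.00217 = $111.5520616
City of Fairoaks: $51,406.48 × 0.0121 = $622.018408
Ferndale County: $51,406.48 × 0.0122 = $627.159056
Levies subtotal = $1,442.4658288
After credit = $1,442.4658288 − $774 = $668.4658288
Total = $668.4658288 + $344 = $1,012.4658288

$1,012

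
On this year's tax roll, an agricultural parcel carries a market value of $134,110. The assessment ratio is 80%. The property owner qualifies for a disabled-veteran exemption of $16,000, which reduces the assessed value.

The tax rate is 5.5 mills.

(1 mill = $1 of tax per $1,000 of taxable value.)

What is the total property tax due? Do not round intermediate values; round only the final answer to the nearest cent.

$502.08

Assessed value = $134,110 × 0.8 = $107,288
Taxable value = $107,288 − $16,000 = $91,288
Tax = $91,288 × 0.0055 = $502.084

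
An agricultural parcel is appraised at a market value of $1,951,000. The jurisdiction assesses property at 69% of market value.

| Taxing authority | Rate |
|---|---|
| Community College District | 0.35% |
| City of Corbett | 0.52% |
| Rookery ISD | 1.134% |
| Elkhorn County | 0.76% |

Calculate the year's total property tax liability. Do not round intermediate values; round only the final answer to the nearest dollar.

Assessed value = $1,951,000 × 0.69 = $1,346,190
Community College District: $1,346,190 × 0.0035 = $4,711.665
City of Corbett: $1,346,190 × 0.0052 = $7,000.188
Rookery ISD: $1,346,190 × 0.01134 = $15,265.7946
Elkhorn County: $1,346,190 × 0.0076 = $10,231.044
Total = $4,711.665 + $7,000.188 + $15,265.7946 + $10,231.044 = $37,208.6916

$37,209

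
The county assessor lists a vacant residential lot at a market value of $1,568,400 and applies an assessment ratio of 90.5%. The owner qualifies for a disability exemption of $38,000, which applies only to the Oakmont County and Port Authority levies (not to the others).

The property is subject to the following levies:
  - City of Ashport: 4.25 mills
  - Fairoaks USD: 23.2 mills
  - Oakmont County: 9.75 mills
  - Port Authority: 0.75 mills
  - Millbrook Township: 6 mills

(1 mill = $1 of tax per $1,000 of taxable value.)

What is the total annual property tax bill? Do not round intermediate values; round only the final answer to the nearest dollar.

Assessed value = $1,568,400 × 0.905 = $1,419,402
City of Ashport: $1,419,402 × 0.00425 = $6,032.4585
Fairoaks USD: $1,419,402 × 0.0232 = $32,930.1264
Oakmont County: ($1,419,402 − $38,000) × 0.00975 = $1,381,402 × 0.00975 = $13,468.6695
Port Authority: ($1,419,402 − $38,000) × 0.00075 = $1,381,402 × 0.00075 = $1,036.0515
Millbrook Township: $1,419,402 × 0.006 = $8,516.412
Total = $61,983.7179

$61,984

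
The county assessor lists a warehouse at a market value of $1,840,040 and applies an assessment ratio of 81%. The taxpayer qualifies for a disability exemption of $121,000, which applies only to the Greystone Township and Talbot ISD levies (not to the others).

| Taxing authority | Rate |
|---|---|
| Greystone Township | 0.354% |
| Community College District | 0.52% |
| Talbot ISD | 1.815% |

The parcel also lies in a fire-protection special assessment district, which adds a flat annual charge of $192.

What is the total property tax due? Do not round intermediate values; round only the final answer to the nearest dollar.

$37,645

Assessed value = $1,840,040 × 0.81 = $1,490,432.4
Greystone Township: ($1,490,432.4 − $121,000) × 0.00354 = $1,369,432.4 × 0.00354 = $4,847.790696
Community College District: $1,490,432.4 × 0.0052 = $7,750.24848
Talbot ISD: ($1,490,432.4 − $121,000) × 0.01815 = $1,369,432.4 × 0.01815 = $24,855.19806
Levies subtotal = $37,453.237236
Total = $37,453.237236 + $192 = $37,645.237236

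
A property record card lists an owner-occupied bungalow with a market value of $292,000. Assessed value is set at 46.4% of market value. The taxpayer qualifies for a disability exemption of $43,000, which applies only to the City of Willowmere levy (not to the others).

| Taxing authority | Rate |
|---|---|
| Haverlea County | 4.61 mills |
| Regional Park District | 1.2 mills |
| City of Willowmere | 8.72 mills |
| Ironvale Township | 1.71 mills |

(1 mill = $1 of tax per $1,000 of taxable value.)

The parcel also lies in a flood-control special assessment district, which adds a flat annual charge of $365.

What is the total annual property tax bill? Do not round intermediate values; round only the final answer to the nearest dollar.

$2,190

Assessed value = $292,000 × 0.464 = $135,488
Haverlea County: $135,488 × 0.00461 = $624.59968
Regional Park District: $135,488 × 0.0012 = $162.5856
City of Willowmere: ($135,488 − $43,000) × 0.00872 = $92,488 × 0.00872 = $806.49536
Ironvale Township: $135,488 × 0.00171 = $231.68448
Levies subtotal = $1,825.36512
Total = $1,825.36512 + $365 = $2,190.36512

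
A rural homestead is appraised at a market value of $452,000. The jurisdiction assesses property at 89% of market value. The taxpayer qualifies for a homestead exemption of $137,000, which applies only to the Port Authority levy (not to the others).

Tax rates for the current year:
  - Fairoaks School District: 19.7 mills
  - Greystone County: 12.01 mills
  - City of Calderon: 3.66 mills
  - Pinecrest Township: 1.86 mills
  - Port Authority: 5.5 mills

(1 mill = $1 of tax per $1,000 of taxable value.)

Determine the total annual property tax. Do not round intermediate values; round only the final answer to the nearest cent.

$16,435.92

Assessed value = $452,000 × 0.89 = $402,280
Fairoaks School District: $402,280 × 0.0197 = $7,924.916
Greystone County: $402,280 × 0.01201 = $4,831.3828
City of Calderon: $402,280 × 0.00366 = $1,472.3448
Pinecrest Township: $402,280 × 0.00186 = $748.2408
Port Authority: ($402,280 − $137,000) × 0.0055 = $265,280 × 0.0055 = $1,459.04
Total = $16,435.9244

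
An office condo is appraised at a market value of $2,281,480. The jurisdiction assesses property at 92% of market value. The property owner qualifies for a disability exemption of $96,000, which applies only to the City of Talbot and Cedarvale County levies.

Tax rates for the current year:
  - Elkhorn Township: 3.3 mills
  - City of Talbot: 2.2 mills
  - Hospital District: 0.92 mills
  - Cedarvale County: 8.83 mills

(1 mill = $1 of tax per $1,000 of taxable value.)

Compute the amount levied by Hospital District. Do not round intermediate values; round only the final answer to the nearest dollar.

Assessed value = $2,281,480 × 0.92 = $2,098,961.6
Hospital District taxable value = $2,098,961.6 (exemption does not apply)
Hospital District levy = $2,098,961.6 × 0.00092 = $1,931.044672

$1,931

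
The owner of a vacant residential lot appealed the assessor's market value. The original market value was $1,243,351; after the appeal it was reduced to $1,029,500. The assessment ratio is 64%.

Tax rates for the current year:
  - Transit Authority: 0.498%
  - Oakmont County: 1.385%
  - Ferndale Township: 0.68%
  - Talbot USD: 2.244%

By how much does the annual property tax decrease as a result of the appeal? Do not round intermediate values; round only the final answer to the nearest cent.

Old assessed value = $1,243,351 × 0.64 = $795,744.64
New assessed value = $1,029,500 × 0.64 = $658,880
Combined rate = 0.00498 + 0.01385 + 0.0068 + 0.02244 = 0.04807
Old tax = $795,744.64 × 0.04807 = $38,251.4448448
New tax = $658,880 × 0.04807 = $31,672.3616
Reduction = $38,251.4448448 − $31,672.3616 = $6,579.0832448

$6,579.08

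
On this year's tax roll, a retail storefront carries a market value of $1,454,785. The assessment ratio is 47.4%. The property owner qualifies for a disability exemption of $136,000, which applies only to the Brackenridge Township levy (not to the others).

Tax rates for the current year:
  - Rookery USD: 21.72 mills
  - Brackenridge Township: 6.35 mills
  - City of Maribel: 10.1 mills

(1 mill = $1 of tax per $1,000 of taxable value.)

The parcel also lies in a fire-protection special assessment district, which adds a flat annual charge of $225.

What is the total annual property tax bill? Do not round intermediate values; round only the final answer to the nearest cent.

Assessed value = $1,454,785 × 0.474 = $689,568.09
Rookery USD: $689,568.09 × 0.02172 = $14,977.4189148
Brackenridge Township: ($689,568.09 − $136,000) × 0.00635 = $553,568.09 × 0.00635 = $3,515.1573715
City of Maribel: $689,568.09 × 0.0101 = $6,964.637709
Levies subtotal = $25,457.2139953
Total = $25,457.2139953 + $225 = $25,682.2139953

$25,682.21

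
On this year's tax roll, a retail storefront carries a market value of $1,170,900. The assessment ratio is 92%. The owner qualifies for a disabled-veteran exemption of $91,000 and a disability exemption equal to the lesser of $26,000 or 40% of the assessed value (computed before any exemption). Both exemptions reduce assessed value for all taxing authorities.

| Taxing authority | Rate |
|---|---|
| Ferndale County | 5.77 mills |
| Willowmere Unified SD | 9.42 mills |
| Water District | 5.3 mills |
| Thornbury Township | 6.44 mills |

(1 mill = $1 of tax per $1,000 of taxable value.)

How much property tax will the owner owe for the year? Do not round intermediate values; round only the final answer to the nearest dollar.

Assessed value = $1,170,900 × 0.92 = $1,077,228
Disability exemption = min($26,000, 40% × $1,077,228) = min($26,000, $430,891.2) = $26,000 (dollar cap binds)
Taxable value = $1,077,228 − $91,000 − $26,000 = $960,228
Ferndale County: $960,228 × 0.00577 = $5,540.51556
Willowmere Unified SD: $960,228 × 0.00942 = $9,045.34776
Water District: $960,228 × 0.0053 = $5,089.2084
Thornbury Township: $960,228 × 0.00644 = $6,183.86832
Total = $25,858.94004

$25,859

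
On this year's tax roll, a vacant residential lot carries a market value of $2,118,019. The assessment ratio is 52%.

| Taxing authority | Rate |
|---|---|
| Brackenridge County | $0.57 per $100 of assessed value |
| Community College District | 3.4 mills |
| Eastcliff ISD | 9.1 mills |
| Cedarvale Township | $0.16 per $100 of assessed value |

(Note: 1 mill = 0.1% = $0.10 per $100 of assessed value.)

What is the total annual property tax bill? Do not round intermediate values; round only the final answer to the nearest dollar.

Assessed value = $2,118,019 × 0.52 = $1,101,369.88
Brackenridge County: $1,101,369.88 × 0.0057 = $6,277.808316
Community College District: $1,101,369.88 × 0.0034 = $3,744.657592
Eastcliff ISD: $1,101,369.88 × 0.0091 = $10,022.465908
Cedarvale Township: $1,101,369.88 × 0.0016 = $1,762.191808
Total = $21,807.123624

$21,807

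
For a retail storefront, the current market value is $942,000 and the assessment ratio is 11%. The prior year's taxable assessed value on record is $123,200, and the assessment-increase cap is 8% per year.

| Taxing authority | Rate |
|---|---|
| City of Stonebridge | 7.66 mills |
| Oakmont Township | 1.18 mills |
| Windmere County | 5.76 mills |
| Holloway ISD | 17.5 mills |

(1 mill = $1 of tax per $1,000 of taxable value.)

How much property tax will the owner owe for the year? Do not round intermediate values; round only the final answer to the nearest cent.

$3,326.20

Uncapped assessed value = $942,000 × 0.11 = $103,620
Cap limit = $123,200 × 1.08 = $133,056
Taxable assessed value = min($103,620, $133,056) = $103,620 (cap does not bind)
City of Stonebridge: $103,620 × 0.00766 = $793.7292
Oakmont Township: $103,620 × 0.00118 = $122.2716
Windmere County: $103,620 × 0.00576 = $596.8512
Holloway ISD: $103,620 × 0.0175 = $1,813.35
Total = $3,326.202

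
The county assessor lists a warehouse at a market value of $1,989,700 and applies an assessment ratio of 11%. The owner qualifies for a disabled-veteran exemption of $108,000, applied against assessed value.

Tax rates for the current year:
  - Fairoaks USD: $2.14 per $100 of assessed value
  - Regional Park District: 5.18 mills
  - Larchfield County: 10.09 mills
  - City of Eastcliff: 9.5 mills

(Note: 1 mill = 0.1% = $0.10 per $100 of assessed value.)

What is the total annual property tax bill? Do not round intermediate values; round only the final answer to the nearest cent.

Assessed value = $1,989,700 × 0.11 = $218,867
Taxable value = $218,867 − $108,000 = $110,867
Fairoaks USD: $110,867 × 0.0214 = $2,372.5538
Regional Park District: $110,867 × 0.00518 = $574.29106
Larchfield County: $110,867 × 0.01009 = $1,118.64803
City of Eastcliff: $110,867 × 0.0095 = $1,053.2365
Total = $5,118.72939

$5,118.73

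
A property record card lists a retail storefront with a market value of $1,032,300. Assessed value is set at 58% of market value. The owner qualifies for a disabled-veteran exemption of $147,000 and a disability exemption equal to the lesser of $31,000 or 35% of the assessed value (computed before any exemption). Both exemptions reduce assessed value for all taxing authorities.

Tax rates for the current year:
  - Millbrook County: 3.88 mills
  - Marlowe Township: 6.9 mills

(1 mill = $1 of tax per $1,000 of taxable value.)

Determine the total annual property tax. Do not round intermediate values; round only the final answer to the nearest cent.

$4,535.51

Assessed value = $1,032,300 × 0.58 = $598,734
Disability exemption = min($31,000, 35% × $598,734) = min($31,000, $209,556.9) = $31,000 (dollar cap binds)
Taxable value = $598,734 − $147,000 − $31,000 = $420,734
Millbrook County: $420,734 × 0.00388 = $1,632.44792
Marlowe Township: $420,734 × 0.0069 = $2,903.0646
Total = $4,535.51252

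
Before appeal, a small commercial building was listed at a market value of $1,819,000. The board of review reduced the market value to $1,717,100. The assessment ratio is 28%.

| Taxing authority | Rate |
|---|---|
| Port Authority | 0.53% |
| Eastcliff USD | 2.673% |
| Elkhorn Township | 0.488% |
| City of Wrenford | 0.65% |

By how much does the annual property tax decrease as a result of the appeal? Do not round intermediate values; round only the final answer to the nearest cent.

$1,238.57

Old assessed value = $1,819,000 × 0.28 = $509,320
New assessed value = $1,717,100 × 0.28 = $480,788
Combined rate = 0.0053 + 0.02673 + 0.00488 + 0.0065 = 0.04341
Old tax = $509,320 × 0.04341 = $22,109.5812
New tax = $480,788 × 0.04341 = $20,871.00708
Reduction = $22,109.5812 − $20,871.00708 = $1,238.57412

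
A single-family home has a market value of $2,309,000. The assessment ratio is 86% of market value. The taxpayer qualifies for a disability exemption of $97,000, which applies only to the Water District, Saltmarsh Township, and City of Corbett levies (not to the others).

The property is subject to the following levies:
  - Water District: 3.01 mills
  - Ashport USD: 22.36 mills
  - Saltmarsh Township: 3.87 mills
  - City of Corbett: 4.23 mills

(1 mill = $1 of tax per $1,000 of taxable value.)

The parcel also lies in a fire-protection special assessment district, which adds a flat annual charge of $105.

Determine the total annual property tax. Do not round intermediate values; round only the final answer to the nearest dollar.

$65,490

Assessed value = $2,309,000 × 0.86 = $1,985,740
Water District: ($1,985,740 − $97,000) × 0.00301 = $1,888,740 × 0.00301 = $5,685.1074
Ashport USD: $1,985,740 × 0.02236 = $44,401.1464
Saltmarsh Township: ($1,985,740 − $97,000) × 0.00387 = $1,888,740 × 0.00387 = $7,309.4238
City of Corbett: ($1,985,740 − $97,000) × 0.00423 = $1,888,740 × 0.00423 = $7,989.3702
Levies subtotal = $65,385.0478
Total = $65,385.0478 + $105 = $65,490.0478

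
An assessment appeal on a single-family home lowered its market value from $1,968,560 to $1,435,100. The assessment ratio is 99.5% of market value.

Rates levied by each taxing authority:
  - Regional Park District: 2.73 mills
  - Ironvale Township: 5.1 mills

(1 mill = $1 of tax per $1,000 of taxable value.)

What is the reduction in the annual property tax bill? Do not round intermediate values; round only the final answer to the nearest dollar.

$4,156

Old assessed value = $1,968,560 × 0.995 = $1,958,717.2
New assessed value = $1,435,100 × 0.995 = $1,427,924.5
Combined rate = 0.00273 + 0.0051 = 0.00783
Old tax = $1,958,717.2 × 0.00783 = $15,336.755676
New tax = $1,427,924.5 × 0.00783 = $11,180.648835
Reduction = $15,336.755676 − $11,180.648835 = $4,156.106841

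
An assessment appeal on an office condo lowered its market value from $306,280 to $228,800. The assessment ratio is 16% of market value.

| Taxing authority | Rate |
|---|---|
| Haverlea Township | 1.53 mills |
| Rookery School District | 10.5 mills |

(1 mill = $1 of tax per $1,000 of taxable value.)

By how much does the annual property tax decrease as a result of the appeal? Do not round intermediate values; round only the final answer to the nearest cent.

Old assessed value = $306,280 × 0.16 = $49,004.8
New assessed value = $228,800 × 0.16 = $36,608
Combined rate = 0.00153 + 0.0105 = 0.01203
Old tax = $49,004.8 × 0.01203 = $589.527744
New tax = $36,608 × 0.01203 = $440.39424
Reduction = $589.527744 − $440.39424 = $149.133504

$149.13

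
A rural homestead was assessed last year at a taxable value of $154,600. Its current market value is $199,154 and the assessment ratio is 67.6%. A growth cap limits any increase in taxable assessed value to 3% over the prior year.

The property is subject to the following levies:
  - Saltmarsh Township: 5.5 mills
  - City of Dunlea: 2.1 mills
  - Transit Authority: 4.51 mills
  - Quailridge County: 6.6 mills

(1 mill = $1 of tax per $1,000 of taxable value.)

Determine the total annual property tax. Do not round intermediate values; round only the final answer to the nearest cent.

Uncapped assessed value = $199,154 × 0.676 = $134,628.104
Cap limit = $154,600 × 1.03 = $159,238
Taxable assessed value = min($134,628.104, $159,238) = $134,628.104 (cap does not bind)
Saltmarsh Township: $134,628.104 × 0.0055 = $740.454572
City of Dunlea: $134,628.104 × 0.0021 = $282.7190184
Transit Authority: $134,628.104 × 0.00451 = $607.17274904
Quailridge County: $134,628.104 × 0.0066 = $888.5454864
Total = $2,518.89182584

$2,518.89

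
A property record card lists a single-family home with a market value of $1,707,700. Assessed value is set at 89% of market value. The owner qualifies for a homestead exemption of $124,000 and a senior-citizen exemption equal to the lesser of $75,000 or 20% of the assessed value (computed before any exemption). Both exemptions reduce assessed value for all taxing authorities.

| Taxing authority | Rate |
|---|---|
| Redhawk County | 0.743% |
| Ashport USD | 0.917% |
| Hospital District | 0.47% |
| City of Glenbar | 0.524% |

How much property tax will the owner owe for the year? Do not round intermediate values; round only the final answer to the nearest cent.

$35,055.44

Assessed value = $1,707,700 × 0.89 = $1,519,853
Senior-citizen exemption = min($75,000, 20% × $1,519,853) = min($75,000, $303,970.6) = $75,000 (dollar cap binds)
Taxable value = $1,519,853 − $124,000 − $75,000 = $1,320,853
Redhawk County: $1,320,853 × 0.00743 = $9,813.93779
Ashport USD: $1,320,853 × 0.00917 = $12,112.22201
Hospital District: $1,320,853 × 0.0047 = $6,208.0091
City of Glenbar: $1,320,853 × 0.00524 = $6,921.26972
Total = $35,055.43862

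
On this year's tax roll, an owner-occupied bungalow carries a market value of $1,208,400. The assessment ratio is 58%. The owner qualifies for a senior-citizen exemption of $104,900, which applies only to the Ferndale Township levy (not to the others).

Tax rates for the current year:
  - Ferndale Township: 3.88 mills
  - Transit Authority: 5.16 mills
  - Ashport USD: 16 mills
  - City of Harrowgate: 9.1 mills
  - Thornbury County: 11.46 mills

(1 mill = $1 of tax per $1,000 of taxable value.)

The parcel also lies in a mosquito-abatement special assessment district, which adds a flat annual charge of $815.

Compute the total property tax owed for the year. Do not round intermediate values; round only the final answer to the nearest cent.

$32,367.75

Assessed value = $1,208,400 × 0.58 = $700,872
Ferndale Township: ($700,872 − $104,900) × 0.00388 = $595,972 × 0.00388 = $2,312.37136
Transit Authority: $700,872 × 0.00516 = $3,616.49952
Ashport USD: $700,872 × 0.016 = $11,213.952
City of Harrowgate: $700,872 × 0.0091 = $6,377.9352
Thornbury County: $700,872 × 0.01146 = $8,031.99312
Levies subtotal = $31,552.7512
Total = $31,552.7512 + $815 = $32,367.7512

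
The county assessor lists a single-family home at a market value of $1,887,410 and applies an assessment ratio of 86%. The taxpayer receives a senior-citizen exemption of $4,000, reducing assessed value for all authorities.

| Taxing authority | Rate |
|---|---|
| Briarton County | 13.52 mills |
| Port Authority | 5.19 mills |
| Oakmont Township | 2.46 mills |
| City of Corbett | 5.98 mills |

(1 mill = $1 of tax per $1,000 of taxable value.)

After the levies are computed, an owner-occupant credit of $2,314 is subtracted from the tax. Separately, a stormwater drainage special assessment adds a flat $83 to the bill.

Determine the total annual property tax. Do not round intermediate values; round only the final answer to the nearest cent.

$41,729.54

Assessed value = $1,887,410 × 0.86 = $1,623,172.6
Taxable value = $1,623,172.6 − $4,000 = $1,619,172.6
Briarton County: $1,619,172.6 × 0.01352 = $21,891.213552
Port Authority: $1,619,172.6 × 0.00519 = $8,403.505794
Oakmont Township: $1,619,172.6 × 0.00246 = $3,983.164596
City of Corbett: $1,619,172.6 × 0.00598 = $9,682.652148
Levies subtotal = $43,960.53609
After credit = $43,960.53609 − $2,314 = $41,646.53609
Total = $41,646.53609 + $83 = $41,729.53609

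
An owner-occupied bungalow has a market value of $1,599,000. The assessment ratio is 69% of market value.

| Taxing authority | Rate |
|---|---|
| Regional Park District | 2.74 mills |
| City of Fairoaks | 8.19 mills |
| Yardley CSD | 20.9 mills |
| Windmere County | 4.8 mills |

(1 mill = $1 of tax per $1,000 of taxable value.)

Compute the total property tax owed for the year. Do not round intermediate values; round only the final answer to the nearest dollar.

$40,414

Assessed value = $1,599,000 × 0.69 = $1,103,310
Regional Park District: $1,103,310 × 0.00274 = $3,023.0694
City of Fairoaks: $1,103,310 × 0.00819 = $9,036.1089
Yardley CSD: $1,103,310 × 0.0209 = $23,059.179
Windmere County: $1,103,310 × 0.0048 = $5,295.888
Total = $3,023.0694 + $9,036.1089 + $23,059.179 + $5,295.888 = $40,414.2453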